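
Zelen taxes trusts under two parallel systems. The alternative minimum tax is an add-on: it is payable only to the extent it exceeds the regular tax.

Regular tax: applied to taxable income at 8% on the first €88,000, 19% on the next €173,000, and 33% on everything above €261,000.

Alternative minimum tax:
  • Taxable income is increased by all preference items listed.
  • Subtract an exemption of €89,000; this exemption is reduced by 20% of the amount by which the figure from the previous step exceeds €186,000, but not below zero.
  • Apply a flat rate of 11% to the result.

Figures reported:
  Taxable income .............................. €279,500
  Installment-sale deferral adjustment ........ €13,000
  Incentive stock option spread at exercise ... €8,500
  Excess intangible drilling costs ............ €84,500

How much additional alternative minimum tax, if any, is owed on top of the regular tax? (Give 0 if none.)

€0

Regular tax:
  €88,000 × 8% = €7,040
  €173,000 × 19% = €32,870
  €18,500 × 33% = €6,105
  → €46,015

Alternative minimum tax:
  Adjusted income: €279,500 + €13,000 + €8,500 + €84,500 = €385,500
  Exemption: €89,000 − 20% × (€385,500 − €186,000) = €89,000 − €39,900 = €49,100
  Base: €385,500 − €49,100 = €336,400
  €336,400 × 11% = €37,004

€37,004 ≤ €46,015, so no add-on is due.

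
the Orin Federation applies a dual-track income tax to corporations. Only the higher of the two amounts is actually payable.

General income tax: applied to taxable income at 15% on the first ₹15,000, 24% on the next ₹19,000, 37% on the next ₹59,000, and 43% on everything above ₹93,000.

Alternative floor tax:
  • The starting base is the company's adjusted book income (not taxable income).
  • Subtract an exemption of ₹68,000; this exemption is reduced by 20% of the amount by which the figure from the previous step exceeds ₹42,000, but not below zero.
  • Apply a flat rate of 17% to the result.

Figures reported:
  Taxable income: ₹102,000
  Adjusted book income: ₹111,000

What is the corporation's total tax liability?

Alternative floor tax:
  Base (adjusted book income): ₹111,000
  Exemption: ₹68,000 − 20% × (₹111,000 − ₹42,000) = ₹68,000 − ₹13,800 = ₹54,200
  Base: ₹111,000 − ₹54,200 = ₹56,800
  ₹56,800 × 17% = ₹9,656

General income tax:
  ₹15,000 × 15% = ₹2,250
  ₹19,000 × 24% = ₹4,560
  ₹59,000 × 37% = ₹21,830
  ₹9,000 × 43% = ₹3,870
  → ₹32,510

₹32,510 > ₹9,656, so the general income tax governs.

₹32,510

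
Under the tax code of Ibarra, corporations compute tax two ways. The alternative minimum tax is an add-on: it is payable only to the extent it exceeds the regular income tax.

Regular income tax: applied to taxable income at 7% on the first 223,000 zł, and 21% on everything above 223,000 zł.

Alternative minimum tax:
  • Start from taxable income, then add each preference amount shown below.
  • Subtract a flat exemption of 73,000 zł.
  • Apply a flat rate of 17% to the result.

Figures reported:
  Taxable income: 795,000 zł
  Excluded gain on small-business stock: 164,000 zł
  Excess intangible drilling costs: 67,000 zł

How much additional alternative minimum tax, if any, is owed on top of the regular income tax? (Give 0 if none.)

26,280 zł

Regular income tax:
  223,000 zł × 7% = 15,610 zł
  572,000 zł × 21% = 120,120 zł
  → 135,730 zł

Alternative minimum tax:
  Adjusted income: 795,000 zł + 164,000 zł + 67,000 zł = 1,026,000 zł
  Less exemption 73,000 zł → base 953,000 zł
  953,000 zł × 17% = 162,010 zł

Excess of alternative minimum tax over regular income tax: 162,010 zł − 135,730 zł = 26,280 zł.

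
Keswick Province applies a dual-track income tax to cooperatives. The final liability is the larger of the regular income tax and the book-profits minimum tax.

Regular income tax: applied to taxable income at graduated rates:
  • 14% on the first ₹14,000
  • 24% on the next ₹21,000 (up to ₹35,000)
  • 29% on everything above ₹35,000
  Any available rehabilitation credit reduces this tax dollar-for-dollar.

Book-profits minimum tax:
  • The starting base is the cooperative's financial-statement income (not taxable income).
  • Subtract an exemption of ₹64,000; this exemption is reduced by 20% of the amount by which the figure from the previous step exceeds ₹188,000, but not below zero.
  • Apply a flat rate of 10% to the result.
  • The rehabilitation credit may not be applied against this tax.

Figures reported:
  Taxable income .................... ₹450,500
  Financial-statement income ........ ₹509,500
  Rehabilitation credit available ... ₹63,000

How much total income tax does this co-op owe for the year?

Regular income tax:
  ₹14,000 × 14% = ₹1,960
  ₹21,000 × 24% = ₹5,040
  ₹415,500 × 29% = ₹120,495
  → ₹127,495
  Less rehabilitation credit ₹63,000 → ₹64,495

Book-profits minimum tax:
  Base (financial-statement income): ₹509,500
  Exemption: 20% × (₹509,500 − ₹188,000) = ₹64,300 ≥ ₹64,000, so the exemption is fully phased out
  Base: ₹509,500 − ₹0 = ₹509,500
  ₹509,500 × 10% = ₹50,950

₹64,495 > ₹50,950, so the regular income tax governs.

₹64,495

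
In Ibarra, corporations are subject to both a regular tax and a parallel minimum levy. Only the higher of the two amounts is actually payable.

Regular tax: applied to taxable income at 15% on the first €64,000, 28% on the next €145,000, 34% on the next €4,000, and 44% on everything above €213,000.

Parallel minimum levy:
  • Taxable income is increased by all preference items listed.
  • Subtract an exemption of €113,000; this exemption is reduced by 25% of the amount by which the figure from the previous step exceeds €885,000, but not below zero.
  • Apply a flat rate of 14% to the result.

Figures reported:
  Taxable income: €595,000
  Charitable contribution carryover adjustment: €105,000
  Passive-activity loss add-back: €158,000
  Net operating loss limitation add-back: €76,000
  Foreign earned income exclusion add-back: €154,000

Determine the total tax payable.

Parallel minimum levy:
  Adjusted income: €595,000 + €105,000 + €158,000 + €76,000 + €154,000 = €1,088,000
  Exemption: €113,000 − 25% × (€1,088,000 − €885,000) = €113,000 − €50,750 = €62,250
  Base: €1,088,000 − €62,250 = €1,025,750
  €1,025,750 × 14% = €143,605

Regular tax:
  €64,000 × 15% = €9,600
  €145,000 × 28% = €40,600
  €4,000 × 34% = €1,360
  €382,000 × 44% = €168,080
  → €219,640

€219,640 > €143,605, so the regular tax governs.

€219,640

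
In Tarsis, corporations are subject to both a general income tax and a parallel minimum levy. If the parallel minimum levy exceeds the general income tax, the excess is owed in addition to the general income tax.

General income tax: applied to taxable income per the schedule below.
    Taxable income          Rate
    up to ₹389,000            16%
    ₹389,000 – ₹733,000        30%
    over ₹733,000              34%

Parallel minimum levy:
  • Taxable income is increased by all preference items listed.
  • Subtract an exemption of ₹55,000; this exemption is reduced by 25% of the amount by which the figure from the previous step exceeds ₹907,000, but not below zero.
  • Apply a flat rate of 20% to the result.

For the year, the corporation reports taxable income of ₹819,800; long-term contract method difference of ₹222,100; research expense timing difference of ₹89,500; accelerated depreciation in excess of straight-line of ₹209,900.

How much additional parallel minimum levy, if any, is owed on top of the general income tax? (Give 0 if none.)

₹73,308

General income tax:
  ₹389,000 × 16% = ₹62,240
  ₹344,000 × 30% = ₹103,200
  ₹86,800 × 34% = ₹29,512
  → ₹194,952

Parallel minimum levy:
  Adjusted income: ₹819,800 + ₹222,100 + ₹89,500 + ₹209,900 = ₹1,341,300
  Exemption: 25% × (₹1,341,300 − ₹907,000) = ₹108,575 ≥ ₹55,000, so the exemption is fully phased out
  Base: ₹1,341,300 − ₹0 = ₹1,341,300
  ₹1,341,300 × 20% = ₹268,260

Excess of parallel minimum levy over general income tax: ₹268,260 − ₹194,952 = ₹73,308.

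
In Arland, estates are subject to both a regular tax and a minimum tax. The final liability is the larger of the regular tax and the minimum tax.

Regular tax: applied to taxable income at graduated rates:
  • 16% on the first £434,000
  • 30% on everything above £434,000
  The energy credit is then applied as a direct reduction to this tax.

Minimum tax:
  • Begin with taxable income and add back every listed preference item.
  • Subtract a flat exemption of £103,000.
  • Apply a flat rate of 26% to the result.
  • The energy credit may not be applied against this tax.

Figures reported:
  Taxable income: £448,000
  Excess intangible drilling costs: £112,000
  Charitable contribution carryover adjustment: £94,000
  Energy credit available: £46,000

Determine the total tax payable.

Regular tax:
  £434,000 × 16% = £69,440
  £14,000 × 30% = £4,200
  → £73,640
  Less energy credit £46,000 → £27,640

Minimum tax:
  Adjusted income: £448,000 + £112,000 + £94,000 = £654,000
  Less exemption £103,000 → base £551,000
  £551,000 × 26% = £143,260

£143,260 > £27,640, so the minimum tax is the binding amount.

£143,260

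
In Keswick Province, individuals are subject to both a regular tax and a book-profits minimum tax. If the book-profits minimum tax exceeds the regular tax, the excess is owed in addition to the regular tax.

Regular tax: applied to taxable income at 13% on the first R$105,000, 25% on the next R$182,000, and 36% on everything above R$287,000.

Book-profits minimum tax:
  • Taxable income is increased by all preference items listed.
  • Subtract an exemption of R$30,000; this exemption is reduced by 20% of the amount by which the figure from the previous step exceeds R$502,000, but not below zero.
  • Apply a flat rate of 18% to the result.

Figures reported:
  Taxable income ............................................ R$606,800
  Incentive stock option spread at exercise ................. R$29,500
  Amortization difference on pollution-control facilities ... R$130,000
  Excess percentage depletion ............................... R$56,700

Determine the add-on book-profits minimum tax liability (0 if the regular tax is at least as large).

Book-profits minimum tax:
  Adjusted income: R$606,800 + R$29,500 + R$130,000 + R$56,700 = R$823,000
  Exemption: 20% × (R$823,000 − R$502,000) = R$64,200 ≥ R$30,000, so the exemption is fully phased out
  Base: R$823,000 − R$0 = R$823,000
  R$823,000 × 18% = R$148,140

Regular tax:
  R$105,000 × 13% = R$13,650
  R$182,000 × 25% = R$45,500
  R$319,800 × 36% = R$115,128
  → R$174,278

R$148,140 ≤ R$174,278, so no add-on is due.

R$0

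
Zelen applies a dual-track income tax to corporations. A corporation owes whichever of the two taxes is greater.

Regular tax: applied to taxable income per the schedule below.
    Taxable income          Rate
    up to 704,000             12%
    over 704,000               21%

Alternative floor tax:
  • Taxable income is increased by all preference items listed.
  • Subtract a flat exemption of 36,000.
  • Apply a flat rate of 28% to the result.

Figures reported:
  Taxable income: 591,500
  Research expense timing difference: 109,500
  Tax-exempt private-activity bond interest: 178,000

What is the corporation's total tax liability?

236,040

Regular tax:
  591,500 × 12% = 70,980

Alternative floor tax:
  Adjusted income: 591,500 + 109,500 + 178,000 = 879,000
  Less exemption 36,000 → base 843,000
  843,000 × 28% = 236,040

236,040 > 70,980, so the alternative floor tax is the binding amount.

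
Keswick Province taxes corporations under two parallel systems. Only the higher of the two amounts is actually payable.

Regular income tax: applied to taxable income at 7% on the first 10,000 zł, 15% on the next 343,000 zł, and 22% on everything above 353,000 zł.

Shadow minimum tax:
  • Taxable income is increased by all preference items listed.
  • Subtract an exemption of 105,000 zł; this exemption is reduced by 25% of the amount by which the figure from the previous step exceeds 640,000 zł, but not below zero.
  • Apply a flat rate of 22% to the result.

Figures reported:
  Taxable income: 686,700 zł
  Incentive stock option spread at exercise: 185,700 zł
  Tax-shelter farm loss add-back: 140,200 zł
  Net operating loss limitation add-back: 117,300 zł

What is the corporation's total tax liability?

248,578 zł

Shadow minimum tax:
  Adjusted income: 686,700 zł + 185,700 zł + 140,200 zł + 117,300 zł = 1,129,900 zł
  Exemption: 25% × (1,129,900 zł − 640,000 zł) = 122,475 zł ≥ 105,000 zł, so the exemption is fully phased out
  Base: 1,129,900 zł − 0 zł = 1,129,900 zł
  1,129,900 zł × 22% = 248,578 zł

Regular income tax:
  10,000 zł × 7% = 700 zł
  343,000 zł × 15% = 51,450 zł
  333,700 zł × 22% = 73,414 zł
  → 125,564 zł

248,578 zł > 125,564 zł, so the shadow minimum tax is the binding amount.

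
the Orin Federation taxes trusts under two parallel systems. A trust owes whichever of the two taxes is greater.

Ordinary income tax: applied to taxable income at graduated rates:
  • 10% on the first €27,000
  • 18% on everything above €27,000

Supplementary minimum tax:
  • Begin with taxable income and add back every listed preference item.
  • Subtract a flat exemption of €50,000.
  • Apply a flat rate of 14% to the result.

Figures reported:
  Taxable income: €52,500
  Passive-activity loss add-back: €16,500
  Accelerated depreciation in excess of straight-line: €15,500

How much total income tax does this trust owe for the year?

Ordinary income tax:
  €27,000 × 10% = €2,700
  €25,500 × 18% = €4,590
  → €7,290

Supplementary minimum tax:
  Adjusted income: €52,500 + €16,500 + €15,500 = €84,500
  Less exemption €50,000 → base €34,500
  €34,500 × 14% = €4,830

€7,290 > €4,830, so the ordinary income tax governs.

€7,290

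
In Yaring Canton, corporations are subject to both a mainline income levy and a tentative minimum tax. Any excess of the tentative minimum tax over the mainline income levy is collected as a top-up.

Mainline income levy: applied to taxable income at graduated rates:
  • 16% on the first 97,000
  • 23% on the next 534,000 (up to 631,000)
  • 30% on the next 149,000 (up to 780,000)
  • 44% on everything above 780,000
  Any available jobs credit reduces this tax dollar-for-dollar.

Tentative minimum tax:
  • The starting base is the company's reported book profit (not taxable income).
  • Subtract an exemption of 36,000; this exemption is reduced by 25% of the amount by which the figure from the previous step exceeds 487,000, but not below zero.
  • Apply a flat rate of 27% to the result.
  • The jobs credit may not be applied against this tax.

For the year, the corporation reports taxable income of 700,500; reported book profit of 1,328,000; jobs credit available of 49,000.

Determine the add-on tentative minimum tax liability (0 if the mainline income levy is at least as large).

248,370

Tentative minimum tax:
  Base (reported book profit): 1,328,000
  Exemption: 25% × (1,328,000 − 487,000) = 210,250 ≥ 36,000, so the exemption is fully phased out
  Base: 1,328,000 − 0 = 1,328,000
  1,328,000 × 27% = 358,560

Mainline income levy:
  97,000 × 16% = 15,520
  534,000 × 23% = 122,820
  69,500 × 30% = 20,850
  → 159,190
  Less jobs credit 49,000 → 110,190

Excess of tentative minimum tax over mainline income levy: 358,560 − 110,190 = 248,370.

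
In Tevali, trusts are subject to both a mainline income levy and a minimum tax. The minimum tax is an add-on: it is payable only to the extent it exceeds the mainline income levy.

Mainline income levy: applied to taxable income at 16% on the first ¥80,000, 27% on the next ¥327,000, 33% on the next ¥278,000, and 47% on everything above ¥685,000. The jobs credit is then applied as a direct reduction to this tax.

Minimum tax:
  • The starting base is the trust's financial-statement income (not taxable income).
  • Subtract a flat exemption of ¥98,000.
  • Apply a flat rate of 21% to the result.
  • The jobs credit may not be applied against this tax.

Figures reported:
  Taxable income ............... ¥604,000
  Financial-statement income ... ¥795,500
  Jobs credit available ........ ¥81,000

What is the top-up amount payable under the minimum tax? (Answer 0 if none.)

¥61,375

Minimum tax:
  Base (financial-statement income): ¥795,500
  Less exemption ¥98,000 → base ¥697,500
  ¥697,500 × 21% = ¥146,475

Mainline income levy:
  ¥80,000 × 16% = ¥12,800
  ¥327,000 × 27% = ¥88,290
  ¥197,000 × 33% = ¥65,010
  → ¥166,100
  Less jobs credit ¥81,000 → ¥85,100

Excess of minimum tax over mainline income levy: ¥146,475 − ¥85,100 = ¥61,375.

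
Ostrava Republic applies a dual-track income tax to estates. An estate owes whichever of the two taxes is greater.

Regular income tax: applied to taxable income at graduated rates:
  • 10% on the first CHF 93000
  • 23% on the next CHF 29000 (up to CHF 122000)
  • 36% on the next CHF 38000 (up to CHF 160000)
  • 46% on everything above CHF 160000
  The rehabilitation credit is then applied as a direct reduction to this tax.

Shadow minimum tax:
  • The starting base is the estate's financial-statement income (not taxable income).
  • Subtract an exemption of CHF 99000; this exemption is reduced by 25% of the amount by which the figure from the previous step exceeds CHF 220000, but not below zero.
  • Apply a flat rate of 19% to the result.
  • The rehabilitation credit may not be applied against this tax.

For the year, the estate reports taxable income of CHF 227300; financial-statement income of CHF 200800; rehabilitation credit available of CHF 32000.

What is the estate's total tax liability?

Regular income tax:
  CHF 93000 × 10% = CHF 9300
  CHF 29000 × 23% = CHF 6670
  CHF 38000 × 36% = CHF 13680
  CHF 67300 × 46% = CHF 30958
  → CHF 60608
  Less rehabilitation credit CHF 32000 → CHF 28608

Shadow minimum tax:
  Base (financial-statement income): CHF 200800
  Exemption: CHF 200800 ≤ CHF 220000, so full CHF 99000 applies
  Base: CHF 200800 − CHF 99000 = CHF 101800
  CHF 101800 × 19% = CHF 19342

CHF 28608 > CHF 19342, so the regular income tax governs.

CHF 28608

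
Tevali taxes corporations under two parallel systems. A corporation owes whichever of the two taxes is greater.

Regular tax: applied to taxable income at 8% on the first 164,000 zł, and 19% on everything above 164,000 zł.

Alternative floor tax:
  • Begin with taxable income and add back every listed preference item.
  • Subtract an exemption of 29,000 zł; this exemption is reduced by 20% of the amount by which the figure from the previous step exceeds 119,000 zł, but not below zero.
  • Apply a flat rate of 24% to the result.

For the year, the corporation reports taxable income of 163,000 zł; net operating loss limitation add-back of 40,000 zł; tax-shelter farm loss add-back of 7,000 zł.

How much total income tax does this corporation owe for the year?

47,808 zł

Alternative floor tax:
  Adjusted income: 163,000 zł + 40,000 zł + 7,000 zł = 210,000 zł
  Exemption: 29,000 zł − 20% × (210,000 zł − 119,000 zł) = 29,000 zł − 18,200 zł = 10,800 zł
  Base: 210,000 zł − 10,800 zł = 199,200 zł
  199,200 zł × 24% = 47,808 zł

Regular tax:
  163,000 zł × 8% = 13,040 zł

47,808 zł > 13,040 zł, so the alternative floor tax is the binding amount.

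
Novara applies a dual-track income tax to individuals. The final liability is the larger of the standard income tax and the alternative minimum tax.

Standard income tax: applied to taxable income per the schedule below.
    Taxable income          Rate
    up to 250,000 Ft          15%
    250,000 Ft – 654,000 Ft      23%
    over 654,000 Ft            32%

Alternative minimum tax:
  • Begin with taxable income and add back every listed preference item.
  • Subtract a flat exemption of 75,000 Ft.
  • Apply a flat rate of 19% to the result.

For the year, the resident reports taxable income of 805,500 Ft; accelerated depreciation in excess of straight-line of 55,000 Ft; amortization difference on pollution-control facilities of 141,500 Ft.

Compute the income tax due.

178,900 Ft

Standard income tax:
  250,000 Ft × 15% = 37,500 Ft
  404,000 Ft × 23% = 92,920 Ft
  151,500 Ft × 32% = 48,480 Ft
  → 178,900 Ft

Alternative minimum tax:
  Adjusted income: 805,500 Ft + 55,000 Ft + 141,500 Ft = 1,002,000 Ft
  Less exemption 75,000 Ft → base 927,000 Ft
  927,000 Ft × 19% = 176,130 Ft

178,900 Ft > 176,130 Ft, so the standard income tax governs.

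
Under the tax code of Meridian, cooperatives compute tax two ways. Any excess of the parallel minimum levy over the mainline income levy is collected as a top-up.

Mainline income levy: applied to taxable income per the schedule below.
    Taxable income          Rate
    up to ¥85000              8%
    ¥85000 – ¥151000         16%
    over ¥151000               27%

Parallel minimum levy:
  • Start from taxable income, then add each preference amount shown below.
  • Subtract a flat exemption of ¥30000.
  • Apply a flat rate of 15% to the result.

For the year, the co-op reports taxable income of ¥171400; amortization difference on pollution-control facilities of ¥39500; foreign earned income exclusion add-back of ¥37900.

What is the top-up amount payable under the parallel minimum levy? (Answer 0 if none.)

Mainline income levy:
  ¥85000 × 8% = ¥6800
  ¥66000 × 16% = ¥10560
  ¥20400 × 27% = ¥5508
  → ¥22868

Parallel minimum levy:
  Adjusted income: ¥171400 + ¥39500 + ¥37900 = ¥248800
  Less exemption ¥30000 → base ¥218800
  ¥218800 × 15% = ¥32820

Excess of parallel minimum levy over mainline income levy: ¥32820 − ¥22868 = ¥9952.

¥9952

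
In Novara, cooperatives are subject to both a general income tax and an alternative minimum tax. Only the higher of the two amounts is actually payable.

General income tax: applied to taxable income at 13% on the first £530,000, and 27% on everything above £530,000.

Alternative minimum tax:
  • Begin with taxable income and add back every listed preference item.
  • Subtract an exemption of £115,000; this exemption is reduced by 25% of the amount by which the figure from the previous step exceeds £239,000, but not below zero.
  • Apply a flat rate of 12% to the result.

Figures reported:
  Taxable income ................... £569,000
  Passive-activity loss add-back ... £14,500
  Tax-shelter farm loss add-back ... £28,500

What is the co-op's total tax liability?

General income tax:
  £530,000 × 13% = £68,900
  £39,000 × 27% = £10,530
  → £79,430

Alternative minimum tax:
  Adjusted income: £569,000 + £14,500 + £28,500 = £612,000
  Exemption: £115,000 − 25% × (£612,000 − £239,000) = £115,000 − £93,250 = £21,750
  Base: £612,000 − £21,750 = £590,250
  £590,250 × 12% = £70,830

£79,430 > £70,830, so the general income tax governs.

£79,430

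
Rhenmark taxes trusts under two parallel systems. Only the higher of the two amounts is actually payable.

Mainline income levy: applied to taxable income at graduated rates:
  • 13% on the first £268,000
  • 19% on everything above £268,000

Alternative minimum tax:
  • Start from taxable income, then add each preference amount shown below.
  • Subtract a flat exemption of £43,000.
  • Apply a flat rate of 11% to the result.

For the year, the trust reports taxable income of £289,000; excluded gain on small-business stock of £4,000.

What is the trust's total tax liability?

Alternative minimum tax:
  Adjusted income: £289,000 + £4,000 = £293,000
  Less exemption £43,000 → base £250,000
  £250,000 × 11% = £27,500

Mainline income levy:
  £268,000 × 13% = £34,840
  £21,000 × 19% = £3,990
  → £38,830

£38,830 > £27,500, so the mainline income levy governs.

£38,830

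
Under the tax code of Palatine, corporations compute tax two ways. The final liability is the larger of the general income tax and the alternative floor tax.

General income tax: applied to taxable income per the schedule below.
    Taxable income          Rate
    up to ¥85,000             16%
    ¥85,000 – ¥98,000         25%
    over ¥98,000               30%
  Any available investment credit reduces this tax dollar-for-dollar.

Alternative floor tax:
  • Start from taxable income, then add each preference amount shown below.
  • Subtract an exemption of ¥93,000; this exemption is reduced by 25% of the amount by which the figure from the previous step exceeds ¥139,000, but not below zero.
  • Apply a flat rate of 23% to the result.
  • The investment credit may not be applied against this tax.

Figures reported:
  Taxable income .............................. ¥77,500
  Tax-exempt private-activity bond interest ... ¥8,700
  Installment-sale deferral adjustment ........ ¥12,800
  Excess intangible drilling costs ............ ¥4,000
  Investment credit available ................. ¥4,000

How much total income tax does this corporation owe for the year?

¥8,400

General income tax:
  ¥77,500 × 16% = ¥12,400
  Less investment credit ¥4,000 → ¥8,400

Alternative floor tax:
  Adjusted income: ¥77,500 + ¥8,700 + ¥12,800 + ¥4,000 = ¥103,000
  Exemption: ¥103,000 ≤ ¥139,000, so full ¥93,000 applies
  Base: ¥103,000 − ¥93,000 = ¥10,000
  ¥10,000 × 23% = ¥2,300

¥8,400 > ¥2,300, so the general income tax governs.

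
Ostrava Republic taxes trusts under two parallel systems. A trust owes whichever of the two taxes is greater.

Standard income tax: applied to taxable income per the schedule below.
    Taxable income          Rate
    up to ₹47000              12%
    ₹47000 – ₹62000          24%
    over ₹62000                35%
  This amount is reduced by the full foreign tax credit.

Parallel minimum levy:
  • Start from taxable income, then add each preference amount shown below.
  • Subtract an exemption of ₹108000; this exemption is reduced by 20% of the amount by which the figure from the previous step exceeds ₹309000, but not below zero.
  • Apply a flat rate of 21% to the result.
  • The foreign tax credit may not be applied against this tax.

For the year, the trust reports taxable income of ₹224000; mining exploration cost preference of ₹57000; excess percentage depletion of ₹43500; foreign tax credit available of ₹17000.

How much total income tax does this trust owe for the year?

Standard income tax:
  ₹47000 × 12% = ₹5640
  ₹15000 × 24% = ₹3600
  ₹162000 × 35% = ₹56700
  → ₹65940
  Less foreign tax credit ₹17000 → ₹48940

Parallel minimum levy:
  Adjusted income: ₹224000 + ₹57000 + ₹43500 = ₹324500
  Exemption: ₹108000 − 20% × (₹324500 − ₹309000) = ₹108000 − ₹3100 = ₹104900
  Base: ₹324500 − ₹104900 = ₹219600
  ₹219600 × 21% = ₹46116

₹48940 > ₹46116, so the standard income tax governs.

₹48940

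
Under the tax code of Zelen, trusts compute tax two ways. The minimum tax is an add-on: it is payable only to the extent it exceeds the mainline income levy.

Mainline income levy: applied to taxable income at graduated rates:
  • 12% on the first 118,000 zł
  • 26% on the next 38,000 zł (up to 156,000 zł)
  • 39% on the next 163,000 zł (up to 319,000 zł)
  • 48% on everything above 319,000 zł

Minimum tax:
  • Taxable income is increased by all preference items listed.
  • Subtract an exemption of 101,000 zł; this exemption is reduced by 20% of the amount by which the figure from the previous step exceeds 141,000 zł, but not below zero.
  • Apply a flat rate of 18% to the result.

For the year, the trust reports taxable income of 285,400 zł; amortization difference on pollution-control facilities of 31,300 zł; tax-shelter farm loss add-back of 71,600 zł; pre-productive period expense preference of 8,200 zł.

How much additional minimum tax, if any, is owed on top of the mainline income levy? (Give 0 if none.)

Minimum tax:
  Adjusted income: 285,400 zł + 31,300 zł + 71,600 zł + 8,200 zł = 396,500 zł
  Exemption: 101,000 zł − 20% × (396,500 zł − 141,000 zł) = 101,000 zł − 51,100 zł = 49,900 zł
  Base: 396,500 zł − 49,900 zł = 346,600 zł
  346,600 zł × 18% = 62,388 zł

Mainline income levy:
  118,000 zł × 12% = 14,160 zł
  38,000 zł × 26% = 9,880 zł
  129,400 zł × 39% = 50,466 zł
  → 74,506 zł

62,388 zł ≤ 74,506 zł, so no add-on is due.

0 zł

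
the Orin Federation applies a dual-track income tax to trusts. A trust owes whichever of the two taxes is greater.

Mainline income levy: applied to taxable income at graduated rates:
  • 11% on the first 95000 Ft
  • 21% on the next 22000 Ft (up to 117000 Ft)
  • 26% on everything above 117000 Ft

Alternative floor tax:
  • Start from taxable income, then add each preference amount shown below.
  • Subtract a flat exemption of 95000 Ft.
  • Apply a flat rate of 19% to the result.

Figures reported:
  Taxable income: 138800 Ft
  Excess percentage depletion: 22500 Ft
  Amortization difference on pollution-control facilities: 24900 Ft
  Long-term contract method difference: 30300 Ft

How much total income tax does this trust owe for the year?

23085 Ft

Mainline income levy:
  95000 Ft × 11% = 10450 Ft
  22000 Ft × 21% = 4620 Ft
  21800 Ft × 26% = 5668 Ft
  → 20738 Ft

Alternative floor tax:
  Adjusted income: 138800 Ft + 22500 Ft + 24900 Ft + 30300 Ft = 216500 Ft
  Less exemption 95000 Ft → base 121500 Ft
  121500 Ft × 19% = 23085 Ft

23085 Ft > 20738 Ft, so the alternative floor tax is the binding amount.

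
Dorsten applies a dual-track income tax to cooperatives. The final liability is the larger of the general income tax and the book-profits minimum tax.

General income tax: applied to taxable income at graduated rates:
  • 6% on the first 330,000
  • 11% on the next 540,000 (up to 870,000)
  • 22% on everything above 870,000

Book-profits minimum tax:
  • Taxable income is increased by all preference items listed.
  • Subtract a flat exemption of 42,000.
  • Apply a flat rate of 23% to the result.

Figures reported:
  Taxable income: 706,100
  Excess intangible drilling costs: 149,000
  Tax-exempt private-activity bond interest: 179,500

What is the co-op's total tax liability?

General income tax:
  330,000 × 6% = 19,800
  376,100 × 11% = 41,371
  → 61,171

Book-profits minimum tax:
  Adjusted income: 706,100 + 149,000 + 179,500 = 1,034,600
  Less exemption 42,000 → base 992,600
  992,600 × 23% = 228,298

228,298 > 61,171, so the book-profits minimum tax is the binding amount.

228,298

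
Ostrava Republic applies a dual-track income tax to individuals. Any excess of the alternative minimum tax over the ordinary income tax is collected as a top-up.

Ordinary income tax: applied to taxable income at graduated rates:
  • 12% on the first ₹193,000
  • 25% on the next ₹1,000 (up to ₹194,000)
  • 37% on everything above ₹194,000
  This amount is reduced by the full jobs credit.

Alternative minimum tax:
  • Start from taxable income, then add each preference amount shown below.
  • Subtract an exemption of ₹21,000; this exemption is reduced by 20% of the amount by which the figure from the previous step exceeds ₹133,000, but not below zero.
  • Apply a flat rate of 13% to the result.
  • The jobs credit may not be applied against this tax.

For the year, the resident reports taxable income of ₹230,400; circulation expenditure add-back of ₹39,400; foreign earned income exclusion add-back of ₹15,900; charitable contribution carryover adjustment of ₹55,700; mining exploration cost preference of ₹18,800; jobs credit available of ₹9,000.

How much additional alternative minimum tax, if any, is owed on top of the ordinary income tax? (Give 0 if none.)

Ordinary income tax:
  ₹193,000 × 12% = ₹23,160
  ₹1,000 × 25% = ₹250
  ₹36,400 × 37% = ₹13,468
  → ₹36,878
  Less jobs credit ₹9,000 → ₹27,878

Alternative minimum tax:
  Adjusted income: ₹230,400 + ₹39,400 + ₹15,900 + ₹55,700 + ₹18,800 = ₹360,200
  Exemption: 20% × (₹360,200 − ₹133,000) = ₹45,440 ≥ ₹21,000, so the exemption is fully phased out
  Base: ₹360,200 − ₹0 = ₹360,200
  ₹360,200 × 13% = ₹46,826

Excess of alternative minimum tax over ordinary income tax: ₹46,826 − ₹27,878 = ₹18,948.

₹18,948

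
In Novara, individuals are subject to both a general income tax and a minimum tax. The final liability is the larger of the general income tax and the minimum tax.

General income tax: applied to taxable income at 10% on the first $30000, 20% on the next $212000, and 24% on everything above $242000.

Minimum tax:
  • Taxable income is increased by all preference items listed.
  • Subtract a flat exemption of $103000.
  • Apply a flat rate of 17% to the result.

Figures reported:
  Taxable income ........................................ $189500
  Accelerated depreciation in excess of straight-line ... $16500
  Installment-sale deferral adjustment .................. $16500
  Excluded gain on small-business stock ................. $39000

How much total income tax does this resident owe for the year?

$34900

Minimum tax:
  Adjusted income: $189500 + $16500 + $16500 + $39000 = $261500
  Less exemption $103000 → base $158500
  $158500 × 17% = $26945

General income tax:
  $30000 × 10% = $3000
  $159500 × 20% = $31900
  → $34900

$34900 > $26945, so the general income tax governs.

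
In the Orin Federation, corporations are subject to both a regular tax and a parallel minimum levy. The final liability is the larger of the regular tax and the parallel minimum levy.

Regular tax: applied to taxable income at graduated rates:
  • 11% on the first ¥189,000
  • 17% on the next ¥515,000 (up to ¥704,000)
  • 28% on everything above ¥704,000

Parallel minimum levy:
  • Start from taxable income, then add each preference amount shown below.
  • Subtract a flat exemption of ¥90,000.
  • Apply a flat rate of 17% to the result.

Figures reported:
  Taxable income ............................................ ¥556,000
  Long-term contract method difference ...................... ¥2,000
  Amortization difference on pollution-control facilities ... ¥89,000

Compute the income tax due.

¥94,690

Regular tax:
  ¥189,000 × 11% = ¥20,790
  ¥367,000 × 17% = ¥62,390
  → ¥83,180

Parallel minimum levy:
  Adjusted income: ¥556,000 + ¥2,000 + ¥89,000 = ¥647,000
  Less exemption ¥90,000 → base ¥557,000
  ¥557,000 × 17% = ¥94,690

¥94,690 > ¥83,180, so the parallel minimum levy is the binding amount.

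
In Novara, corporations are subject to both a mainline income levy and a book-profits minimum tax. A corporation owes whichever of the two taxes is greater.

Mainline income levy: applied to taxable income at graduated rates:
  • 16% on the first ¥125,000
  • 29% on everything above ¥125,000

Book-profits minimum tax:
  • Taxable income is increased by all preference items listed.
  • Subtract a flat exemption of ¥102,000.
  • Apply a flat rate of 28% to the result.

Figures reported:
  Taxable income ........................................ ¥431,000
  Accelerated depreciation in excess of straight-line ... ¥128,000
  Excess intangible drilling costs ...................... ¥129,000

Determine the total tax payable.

¥164,080

Book-profits minimum tax:
  Adjusted income: ¥431,000 + ¥128,000 + ¥129,000 = ¥688,000
  Less exemption ¥102,000 → base ¥586,000
  ¥586,000 × 28% = ¥164,080

Mainline income levy:
  ¥125,000 × 16% = ¥20,000
  ¥306,000 × 29% = ¥88,740
  → ¥108,740

¥164,080 > ¥108,740, so the book-profits minimum tax is the binding amount.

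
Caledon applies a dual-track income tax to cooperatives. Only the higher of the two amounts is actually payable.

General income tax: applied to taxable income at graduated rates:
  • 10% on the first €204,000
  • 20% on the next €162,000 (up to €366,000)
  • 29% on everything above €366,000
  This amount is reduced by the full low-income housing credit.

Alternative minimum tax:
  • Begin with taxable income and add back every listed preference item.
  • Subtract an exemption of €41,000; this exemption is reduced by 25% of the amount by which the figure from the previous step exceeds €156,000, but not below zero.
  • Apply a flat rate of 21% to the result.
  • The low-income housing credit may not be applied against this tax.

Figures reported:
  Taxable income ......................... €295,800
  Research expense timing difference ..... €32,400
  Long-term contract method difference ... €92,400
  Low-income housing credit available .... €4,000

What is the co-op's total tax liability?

General income tax:
  €204,000 × 10% = €20,400
  €91,800 × 20% = €18,360
  → €38,760
  Less low-income housing credit €4,000 → €34,760

Alternative minimum tax:
  Adjusted income: €295,800 + €32,400 + €92,400 = €420,600
  Exemption: 25% × (€420,600 − €156,000) = €66,150 ≥ €41,000, so the exemption is fully phased out
  Base: €420,600 − €0 = €420,600
  €420,600 × 21% = €88,326

€88,326 > €34,760, so the alternative minimum tax is the binding amount.

€88,326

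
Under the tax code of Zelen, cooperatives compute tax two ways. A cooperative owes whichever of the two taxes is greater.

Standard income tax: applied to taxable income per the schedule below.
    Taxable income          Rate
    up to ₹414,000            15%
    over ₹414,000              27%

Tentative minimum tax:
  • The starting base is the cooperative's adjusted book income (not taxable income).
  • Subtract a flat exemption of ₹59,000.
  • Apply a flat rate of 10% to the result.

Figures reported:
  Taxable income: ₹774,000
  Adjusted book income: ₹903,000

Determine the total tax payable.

Standard income tax:
  ₹414,000 × 15% = ₹62,100
  ₹360,000 × 27% = ₹97,200
  → ₹159,300

Tentative minimum tax:
  Base (adjusted book income): ₹903,000
  Less exemption ₹59,000 → base ₹844,000
  ₹844,000 × 10% = ₹84,400

₹159,300 > ₹84,400, so the standard income tax governs.

₹159,300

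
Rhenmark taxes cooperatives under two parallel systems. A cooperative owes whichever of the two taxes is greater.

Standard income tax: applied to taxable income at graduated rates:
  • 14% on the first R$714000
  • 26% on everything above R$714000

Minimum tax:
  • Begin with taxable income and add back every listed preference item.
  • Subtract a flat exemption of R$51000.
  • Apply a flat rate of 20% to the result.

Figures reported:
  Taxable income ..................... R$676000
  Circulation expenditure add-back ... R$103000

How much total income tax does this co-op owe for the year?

R$145600

Minimum tax:
  Adjusted income: R$676000 + R$103000 = R$779000
  Less exemption R$51000 → base R$728000
  R$728000 × 20% = R$145600

Standard income tax:
  R$676000 × 14% = R$94640

R$145600 > R$94640, so the minimum tax is the binding amount.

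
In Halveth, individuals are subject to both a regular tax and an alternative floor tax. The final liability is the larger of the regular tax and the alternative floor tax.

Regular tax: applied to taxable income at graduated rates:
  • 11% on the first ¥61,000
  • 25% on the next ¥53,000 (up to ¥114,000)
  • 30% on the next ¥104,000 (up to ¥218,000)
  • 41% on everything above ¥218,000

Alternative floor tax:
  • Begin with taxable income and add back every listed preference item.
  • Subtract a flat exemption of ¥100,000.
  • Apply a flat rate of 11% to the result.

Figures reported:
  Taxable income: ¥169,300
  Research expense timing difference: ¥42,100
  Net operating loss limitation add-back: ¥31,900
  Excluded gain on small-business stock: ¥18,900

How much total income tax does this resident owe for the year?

¥36,550

Regular tax:
  ¥61,000 × 11% = ¥6,710
  ¥53,000 × 25% = ¥13,250
  ¥55,300 × 30% = ¥16,590
  → ¥36,550

Alternative floor tax:
  Adjusted income: ¥169,300 + ¥42,100 + ¥31,900 + ¥18,900 = ¥262,200
  Less exemption ¥100,000 → base ¥162,200
  ¥162,200 × 11% = ¥17,842

¥36,550 > ¥17,842, so the regular tax governs.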